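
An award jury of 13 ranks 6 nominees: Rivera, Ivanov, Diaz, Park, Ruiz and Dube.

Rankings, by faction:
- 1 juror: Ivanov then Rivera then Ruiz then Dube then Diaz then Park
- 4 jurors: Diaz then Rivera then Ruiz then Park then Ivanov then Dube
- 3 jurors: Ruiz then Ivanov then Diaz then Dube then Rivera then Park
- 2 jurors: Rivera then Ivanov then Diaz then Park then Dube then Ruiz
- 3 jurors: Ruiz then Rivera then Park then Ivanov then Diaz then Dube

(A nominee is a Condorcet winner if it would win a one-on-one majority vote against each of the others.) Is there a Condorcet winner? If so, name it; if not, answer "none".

none

Head-to-head results (13 jurors):
Rivera vs Ivanov: 4+2+3 = 9 for Rivera, 4 for Ivanov — Rivera by 9–4.
Rivera vs Diaz: Rivera is ranked higher on 1+2+3 = 6 ballots, Diaz on 7. Diaz wins 7–6.
Rivera vs Park: 13 to 0, Rivera.
Rivera vs Ruiz: 1+4+2 = 7 for Rivera, 6 for Ruiz — Rivera by 7–6.
Rivera vs Dube: Rivera is ranked higher on 1+4+2+3 = 10 ballots, Dube on 3. Rivera wins 10–3.
Ivanov vs Diaz: 9 to 4, Ivanov.
Ivanov vs Park: 6 to 7, Park.
Ivanov vs Ruiz: Ivanov preferred on 1+2 = 3 ballots; Ruiz wins 10–3.
Ivanov vs Dube: Ivanov is ranked higher on 1+4+3+2+3 = 13 ballots, Dube on 0. Ivanov wins 13–0.
Diaz vs Park: 1+4+3+2 = 10 for Diaz, 3 for Park — Diaz by 10–3.
Diaz vs Ruiz: 6 to 7, Ruiz.
Diaz vs Dube: Diaz is ranked higher on 4+3+2+3 = 12 ballots, Dube on 1. Diaz wins 12–1.
Park vs Ruiz: Park preferred on 2 ballots; Ruiz wins 11–2.
Park vs Dube: Park preferred on 4+2+3 = 9 ballots; Park wins 9–4.
Ruiz vs Dube: 11 to 2, Ruiz.
No nominee is unbeaten: Rivera loses to Diaz; Ivanov loses to Rivera; Diaz loses to Ivanov; Park loses to Rivera; Ruiz loses to Rivera; Dube loses to Rivera. In particular Rivera > Ivanov > Diaz > Rivera is a majority cycle — no Condorcet winner exists.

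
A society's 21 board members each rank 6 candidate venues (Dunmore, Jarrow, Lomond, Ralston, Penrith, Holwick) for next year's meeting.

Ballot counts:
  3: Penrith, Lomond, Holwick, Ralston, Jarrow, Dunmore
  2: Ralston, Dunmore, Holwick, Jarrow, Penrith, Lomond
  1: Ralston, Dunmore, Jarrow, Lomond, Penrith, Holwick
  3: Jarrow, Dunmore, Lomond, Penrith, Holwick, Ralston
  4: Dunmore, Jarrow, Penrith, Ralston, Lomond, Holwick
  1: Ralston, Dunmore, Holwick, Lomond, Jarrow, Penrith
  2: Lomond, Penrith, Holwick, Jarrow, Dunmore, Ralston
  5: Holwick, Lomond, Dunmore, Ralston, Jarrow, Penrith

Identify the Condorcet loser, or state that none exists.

none

Pairwise majorities:
Dunmore–Jarrow: Dunmore 13–8.
Dunmore vs Lomond: 2+1+3+4+1 = 11 for Dunmore, 10 for Lomond — Dunmore by 11–10.
Dunmore–Ralston: Dunmore 14–7.
Dunmore vs Penrith: Dunmore wins 16–5.
Dunmore vs Holwick: Dunmore, 11–10.
Jarrow vs Lomond: Jarrow is ranked higher on 2+1+3+4 = 10 ballots, Lomond on 11. Lomond wins 11–10.
Jarrow vs Ralston: 9 to 12, Ralston.
Jarrow vs Penrith: Jarrow wins 16–5.
Jarrow vs Holwick: 8 to 13, Holwick.
Lomond vs Ralston: 3+3+2+5 = 13 for Lomond, 8 for Ralston — Lomond by 13–8.
Lomond vs Penrith: Lomond preferred on 1+3+1+2+5 = 12 ballots; Lomond wins 12–9.
Lomond vs Holwick: Lomond preferred on 3+1+3+4+2 = 13 ballots; Lomond wins 13–8.
Ralston vs Penrith: Penrith, 12–9.
Ralston–Holwick: Holwick 13–8.
Penrith vs Holwick: 13 to 8, Penrith.
Each city has at least one pairwise win (Dunmore beats Jarrow; Jarrow beats Penrith; Lomond beats Jarrow; Ralston beats Jarrow; Penrith beats Ralston; Holwick beats Jarrow) — no Condorcet loser.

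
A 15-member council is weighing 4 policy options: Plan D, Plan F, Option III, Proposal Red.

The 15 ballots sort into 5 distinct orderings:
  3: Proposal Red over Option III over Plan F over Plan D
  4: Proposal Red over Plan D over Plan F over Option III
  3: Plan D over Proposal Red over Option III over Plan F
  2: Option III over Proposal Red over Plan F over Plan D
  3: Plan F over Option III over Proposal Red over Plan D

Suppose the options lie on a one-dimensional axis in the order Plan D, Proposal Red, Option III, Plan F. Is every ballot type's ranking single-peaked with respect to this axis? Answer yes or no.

Axis positions: Plan D=1, Proposal Red=2, Option III=3, Plan F=4.
Ballot type 1 (peak Proposal Red at position 2): ranking walks positions 2-3-4-1, expanding outward from the peak — single-peaked.
Ballot type 2: ranking walks positions 2-1-4-3; Plan F is ranked above Option III even though Option III lies between Plan F and the peak Proposal Red on the axis — preferences dip and rise again. Not single-peaked.
Ballot type 3 (peak Plan D at position 1): ranking walks positions 1-2-3-4, expanding outward from the peak — single-peaked.
Ballot type 4 (peak Option III at position 3): ranking walks positions 3-2-4-1, expanding outward from the peak — single-peaked.
Ballot type 5 (peak Plan F at position 4): ranking walks positions 4-3-2-1, expanding outward from the peak — single-peaked.
Ballot type 2 violates single-peakedness, so the profile is not single-peaked on this axis.

no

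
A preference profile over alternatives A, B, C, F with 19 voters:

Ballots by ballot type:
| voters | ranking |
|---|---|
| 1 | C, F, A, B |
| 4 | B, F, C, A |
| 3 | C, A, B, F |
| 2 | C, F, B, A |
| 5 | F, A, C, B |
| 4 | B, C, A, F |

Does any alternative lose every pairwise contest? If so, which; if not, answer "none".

A

Head-to-head results (19 voters):
A vs B: 1+3+5 = 9 for A, 10 for B — B by 10–9.
A vs C: A preferred on 5 ballots; C wins 14–5.
A vs F: F wins 12–7.
B vs C: C wins 11–8.
B vs F: 11 to 8, B.
C vs F: C wins 10–9.
Only A has no wins; A is the Condorcet loser.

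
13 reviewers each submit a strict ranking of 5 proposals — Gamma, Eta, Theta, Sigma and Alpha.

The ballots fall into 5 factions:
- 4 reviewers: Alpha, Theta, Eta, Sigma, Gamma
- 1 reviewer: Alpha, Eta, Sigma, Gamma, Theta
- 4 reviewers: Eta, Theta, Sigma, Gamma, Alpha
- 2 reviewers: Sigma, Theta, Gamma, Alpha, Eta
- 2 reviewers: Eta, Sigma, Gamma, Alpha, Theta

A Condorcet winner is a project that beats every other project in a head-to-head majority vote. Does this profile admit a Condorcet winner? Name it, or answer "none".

Pairwise majorities:
Gamma vs Eta: 2 for Gamma, 11 for Eta — Eta by 11–2.
Gamma vs Theta: 1+2 = 3 for Gamma, 10 for Theta — Theta by 10–3.
Gamma vs Sigma: 0 for Gamma, 13 for Sigma — Sigma by 13–0.
Gamma vs Alpha: 8 to 5, Gamma.
Eta vs Theta: Eta is ranked higher on 1+4+2 = 7 ballots, Theta on 6. Eta wins 7–6.
Eta vs Sigma: Eta preferred on 4+1+4+2 = 11 ballots; Eta wins 11–2.
Eta vs Alpha: 4+2 = 6 for Eta, 7 for Alpha — Alpha by 7–6.
Theta vs Sigma: 4+4 = 8 for Theta, 5 for Sigma — Theta by 8–5.
Theta vs Alpha: Theta is ranked higher on 4+2 = 6 ballots, Alpha on 7. Alpha wins 7–6.
Sigma vs Alpha: Sigma preferred on 4+2+2 = 8 ballots; Sigma wins 8–5.
Each project drops at least one matchup (Gamma loses to Eta; Eta loses to Alpha; Theta loses to Eta; Sigma loses to Eta; Alpha loses to Gamma); the cycle Gamma → Alpha → Eta → Gamma rules out a Condorcet winner.

none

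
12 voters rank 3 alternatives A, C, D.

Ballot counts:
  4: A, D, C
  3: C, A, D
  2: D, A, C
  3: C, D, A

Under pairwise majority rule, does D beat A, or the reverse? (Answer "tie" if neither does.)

Ballots ranking D above A: 2 + 3 = 5.
Ballots ranking A above D: 12 − 5 = 7.
A wins the head-to-head 7–5.

A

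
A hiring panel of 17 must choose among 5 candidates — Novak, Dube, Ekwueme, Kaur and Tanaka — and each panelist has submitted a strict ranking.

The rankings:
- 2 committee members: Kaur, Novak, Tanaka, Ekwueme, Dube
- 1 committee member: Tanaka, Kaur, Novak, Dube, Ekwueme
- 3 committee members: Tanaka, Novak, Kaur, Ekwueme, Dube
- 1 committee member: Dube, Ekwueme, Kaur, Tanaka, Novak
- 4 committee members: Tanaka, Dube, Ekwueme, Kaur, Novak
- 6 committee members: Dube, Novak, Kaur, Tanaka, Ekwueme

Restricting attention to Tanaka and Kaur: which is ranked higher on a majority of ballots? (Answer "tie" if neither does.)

Ballots ranking Tanaka above Kaur: 1 + 3 + 4 = 8.
Ballots ranking Kaur above Tanaka: 17 − 8 = 9.
Kaur wins the head-to-head 9–8.

Kaur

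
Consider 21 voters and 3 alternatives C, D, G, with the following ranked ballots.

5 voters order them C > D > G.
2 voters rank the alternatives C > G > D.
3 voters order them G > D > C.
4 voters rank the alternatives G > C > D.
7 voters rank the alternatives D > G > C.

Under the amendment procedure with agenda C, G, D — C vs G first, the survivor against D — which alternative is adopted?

Round 1: C vs G — 7–14, G advances.
Round 2: G vs D — 9–12, D advances.
The agenda winner is D.

D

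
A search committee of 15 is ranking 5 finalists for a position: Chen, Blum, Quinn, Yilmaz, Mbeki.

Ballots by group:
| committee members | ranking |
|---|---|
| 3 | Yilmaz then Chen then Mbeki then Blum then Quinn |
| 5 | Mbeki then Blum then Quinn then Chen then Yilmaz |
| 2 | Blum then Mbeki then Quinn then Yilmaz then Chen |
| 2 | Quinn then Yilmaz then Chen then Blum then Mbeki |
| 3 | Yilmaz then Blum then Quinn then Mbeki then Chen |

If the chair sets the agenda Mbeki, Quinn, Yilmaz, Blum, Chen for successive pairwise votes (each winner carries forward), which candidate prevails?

Round 1: Mbeki vs Quinn — 10–5, Mbeki advances.
Round 2: Mbeki vs Yilmaz — 7–8, Yilmaz advances.
Round 3: Yilmaz vs Blum — 8–7, Yilmaz advances.
Round 4: Yilmaz vs Chen — 10–5, Yilmaz advances.
Yilmaz survives the agenda.

Yilmaz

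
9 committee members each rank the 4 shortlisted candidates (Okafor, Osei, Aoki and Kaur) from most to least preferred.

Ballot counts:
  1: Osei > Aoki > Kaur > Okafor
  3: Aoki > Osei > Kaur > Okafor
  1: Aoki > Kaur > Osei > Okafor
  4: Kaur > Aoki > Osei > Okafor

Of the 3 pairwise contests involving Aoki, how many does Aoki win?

3

Aoki against each rival (9 committee members):
Aoki–Okafor: Aoki 9–0.
Aoki vs Osei: 8 to 1, Aoki.
Aoki–Kaur: Aoki 5–4.
Aoki beats Okafor, Osei, Kaur — 3 pairwise wins.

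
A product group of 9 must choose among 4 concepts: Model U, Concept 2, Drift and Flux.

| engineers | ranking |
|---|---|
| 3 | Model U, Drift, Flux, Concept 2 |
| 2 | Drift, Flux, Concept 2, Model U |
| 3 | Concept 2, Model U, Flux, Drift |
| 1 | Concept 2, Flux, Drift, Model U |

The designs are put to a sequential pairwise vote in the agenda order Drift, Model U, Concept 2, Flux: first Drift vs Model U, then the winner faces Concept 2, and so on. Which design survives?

Flux

Round 1: Drift vs Model U — 3–6, Model U advances.
Round 2: Model U vs Concept 2 — 3–6, Concept 2 advances.
Round 3: Concept 2 vs Flux — 4–5, Flux advances.
Flux survives the agenda.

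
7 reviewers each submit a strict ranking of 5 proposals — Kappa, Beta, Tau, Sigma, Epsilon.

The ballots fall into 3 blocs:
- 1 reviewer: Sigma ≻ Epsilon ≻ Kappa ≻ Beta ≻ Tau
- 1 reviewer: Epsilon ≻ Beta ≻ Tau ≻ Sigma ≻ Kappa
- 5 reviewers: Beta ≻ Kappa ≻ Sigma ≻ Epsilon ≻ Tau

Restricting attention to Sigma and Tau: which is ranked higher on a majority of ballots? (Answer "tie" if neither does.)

Ballots ranking Sigma above Tau: 1 + 5 = 6.
Ballots ranking Tau above Sigma: 7 − 6 = 1.
Sigma wins the head-to-head 6–1.

Sigma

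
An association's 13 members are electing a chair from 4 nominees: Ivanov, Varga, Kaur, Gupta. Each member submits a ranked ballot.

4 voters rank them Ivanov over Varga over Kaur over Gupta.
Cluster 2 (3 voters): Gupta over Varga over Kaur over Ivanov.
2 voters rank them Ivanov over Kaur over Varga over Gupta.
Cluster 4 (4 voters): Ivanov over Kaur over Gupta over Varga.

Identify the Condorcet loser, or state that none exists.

none

Head-to-head results (13 voters):
Ivanov vs Varga: Ivanov preferred on 4+2+4 = 10 ballots; Ivanov wins 10–3.
Ivanov vs Kaur: 4+2+4 = 10 for Ivanov, 3 for Kaur — Ivanov by 10–3.
Ivanov–Gupta: Ivanov 10–3.
Varga–Kaur: Varga 7–6.
Varga vs Gupta: Varga preferred on 4+2 = 6 ballots; Gupta wins 7–6.
Kaur–Gupta: Kaur 10–3.
Each candidate has at least one pairwise win (Ivanov beats Varga; Varga beats Kaur; Kaur beats Gupta; Gupta beats Varga) — no Condorcet loser.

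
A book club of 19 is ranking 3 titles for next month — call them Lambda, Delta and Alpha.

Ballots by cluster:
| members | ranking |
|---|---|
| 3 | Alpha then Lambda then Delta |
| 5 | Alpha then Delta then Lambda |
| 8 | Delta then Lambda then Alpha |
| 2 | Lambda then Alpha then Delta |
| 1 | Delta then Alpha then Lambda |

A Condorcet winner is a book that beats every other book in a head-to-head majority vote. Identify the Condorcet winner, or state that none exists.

Head-to-head results (19 members):
Lambda vs Delta: Delta wins 14–5.
Lambda vs Alpha: Lambda is ranked higher on 8+2 = 10 ballots, Alpha on 9. Lambda wins 10–9.
Delta vs Alpha: Alpha, 10–9.
No book is unbeaten: Lambda loses to Delta; Delta loses to Alpha; Alpha loses to Lambda. In particular Lambda → Alpha → Delta → Lambda is a majority cycle — no Condorcet winner exists.

none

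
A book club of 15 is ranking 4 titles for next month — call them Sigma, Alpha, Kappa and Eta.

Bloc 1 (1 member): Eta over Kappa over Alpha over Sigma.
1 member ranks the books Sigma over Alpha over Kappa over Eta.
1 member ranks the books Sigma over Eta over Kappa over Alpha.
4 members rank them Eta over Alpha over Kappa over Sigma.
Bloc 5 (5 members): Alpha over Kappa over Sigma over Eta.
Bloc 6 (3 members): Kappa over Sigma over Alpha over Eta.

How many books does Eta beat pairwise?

Eta against each rival (15 members):
Eta vs Sigma: 5 to 10, Sigma.
Eta vs Alpha: Alpha wins 9–6.
Eta vs Kappa: 1+1+4 = 6 for Eta, 9 for Kappa — Kappa by 9–6.
Eta beats no one; loses to Sigma, Alpha, Kappa — 0 pairwise wins.

0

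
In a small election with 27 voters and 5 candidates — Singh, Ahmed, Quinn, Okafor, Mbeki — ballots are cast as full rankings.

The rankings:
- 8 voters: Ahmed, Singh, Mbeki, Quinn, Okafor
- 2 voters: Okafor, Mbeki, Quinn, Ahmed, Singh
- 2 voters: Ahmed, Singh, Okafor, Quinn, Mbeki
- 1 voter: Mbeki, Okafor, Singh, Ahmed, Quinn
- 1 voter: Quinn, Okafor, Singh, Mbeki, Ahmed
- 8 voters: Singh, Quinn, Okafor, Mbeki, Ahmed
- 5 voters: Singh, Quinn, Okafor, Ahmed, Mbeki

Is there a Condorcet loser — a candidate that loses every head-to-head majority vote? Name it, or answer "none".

Mbeki

Head-to-head results (27 voters):
Singh–Ahmed: Singh 15–12.
Singh vs Quinn: Singh wins 24–3.
Singh vs Okafor: Singh wins 23–4.
Singh vs Mbeki: 24 to 3, Singh.
Ahmed vs Quinn: 8+2+1 = 11 for Ahmed, 16 for Quinn — Quinn by 16–11.
Ahmed vs Okafor: Ahmed preferred on 8+2 = 10 ballots; Okafor wins 17–10.
Ahmed vs Mbeki: Ahmed, 15–12.
Quinn vs Okafor: 22 to 5, Quinn.
Quinn–Mbeki: Quinn 16–11.
Okafor vs Mbeki: Okafor is ranked higher on 2+2+1+8+5 = 18 ballots, Mbeki on 9. Okafor wins 18–9.
Mbeki loses to every other candidate — it is the Condorcet loser.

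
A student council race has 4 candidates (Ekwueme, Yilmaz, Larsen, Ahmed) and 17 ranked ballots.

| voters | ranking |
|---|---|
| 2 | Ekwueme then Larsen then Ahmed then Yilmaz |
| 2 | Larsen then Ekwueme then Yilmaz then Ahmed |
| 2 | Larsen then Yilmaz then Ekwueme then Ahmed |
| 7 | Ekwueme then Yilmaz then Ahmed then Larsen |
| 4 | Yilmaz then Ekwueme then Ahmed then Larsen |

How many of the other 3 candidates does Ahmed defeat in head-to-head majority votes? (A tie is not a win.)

Ahmed against each rival (17 voters):
Ahmed vs Ekwueme: Ekwueme, 17–0.
Ahmed vs Yilmaz: 2 for Ahmed, 15 for Yilmaz — Yilmaz by 15–2.
Ahmed vs Larsen: Ahmed is ranked higher on 7+4 = 11 ballots, Larsen on 6. Ahmed wins 11–6.
Ahmed beats Larsen; loses to Ekwueme, Yilmaz — 1 pairwise win.

1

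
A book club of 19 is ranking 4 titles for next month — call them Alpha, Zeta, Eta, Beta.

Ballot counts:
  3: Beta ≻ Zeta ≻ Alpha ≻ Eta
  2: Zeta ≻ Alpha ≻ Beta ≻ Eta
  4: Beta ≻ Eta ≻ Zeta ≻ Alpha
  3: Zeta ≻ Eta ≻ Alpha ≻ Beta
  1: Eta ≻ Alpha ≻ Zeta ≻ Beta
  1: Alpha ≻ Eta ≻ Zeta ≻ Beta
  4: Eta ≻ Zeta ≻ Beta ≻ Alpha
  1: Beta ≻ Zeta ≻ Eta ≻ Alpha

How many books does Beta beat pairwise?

Beta against each rival (19 members):
Beta vs Alpha: Beta is ranked higher on 3+4+4+1 = 12 ballots, Alpha on 7. Beta wins 12–7.
Beta vs Zeta: Zeta wins 11–8.
Beta vs Eta: Beta is ranked higher on 3+2+4+1 = 10 ballots, Eta on 9. Beta wins 10–9.
Beta beats Alpha, Eta; loses to Zeta — 2 pairwise wins.

2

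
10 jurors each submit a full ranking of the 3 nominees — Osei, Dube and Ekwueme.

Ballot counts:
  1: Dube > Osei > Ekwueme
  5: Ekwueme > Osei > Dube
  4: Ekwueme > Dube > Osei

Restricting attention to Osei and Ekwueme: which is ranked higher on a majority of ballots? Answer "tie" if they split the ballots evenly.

Ballots ranking Osei above Ekwueme: 1.
Ballots ranking Ekwueme above Osei: 10 − 1 = 9.
Ekwueme wins the head-to-head 9–1.

Ekwueme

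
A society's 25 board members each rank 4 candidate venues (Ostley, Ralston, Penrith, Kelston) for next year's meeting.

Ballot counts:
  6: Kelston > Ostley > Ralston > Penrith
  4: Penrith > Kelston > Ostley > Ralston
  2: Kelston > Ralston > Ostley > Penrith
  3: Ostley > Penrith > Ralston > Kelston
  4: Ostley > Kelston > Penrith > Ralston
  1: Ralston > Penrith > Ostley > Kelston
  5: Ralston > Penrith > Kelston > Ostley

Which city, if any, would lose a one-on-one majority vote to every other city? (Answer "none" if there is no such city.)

none

Head-to-head results (25 organisers):
Ostley vs Ralston: Ostley is ranked higher on 6+4+3+4 = 17 ballots, Ralston on 8. Ostley wins 17–8.
Ostley vs Penrith: 15 to 10, Ostley.
Ostley vs Kelston: 8 to 17, Kelston.
Ralston vs Penrith: 14 to 11, Ralston.
Ralston vs Kelston: Ralston is ranked higher on 3+1+5 = 9 ballots, Kelston on 16. Kelston wins 16–9.
Penrith vs Kelston: Penrith, 13–12.
Each city has at least one pairwise win (Ostley beats Ralston; Ralston beats Penrith; Penrith beats Kelston; Kelston beats Ostley) — no Condorcet loser.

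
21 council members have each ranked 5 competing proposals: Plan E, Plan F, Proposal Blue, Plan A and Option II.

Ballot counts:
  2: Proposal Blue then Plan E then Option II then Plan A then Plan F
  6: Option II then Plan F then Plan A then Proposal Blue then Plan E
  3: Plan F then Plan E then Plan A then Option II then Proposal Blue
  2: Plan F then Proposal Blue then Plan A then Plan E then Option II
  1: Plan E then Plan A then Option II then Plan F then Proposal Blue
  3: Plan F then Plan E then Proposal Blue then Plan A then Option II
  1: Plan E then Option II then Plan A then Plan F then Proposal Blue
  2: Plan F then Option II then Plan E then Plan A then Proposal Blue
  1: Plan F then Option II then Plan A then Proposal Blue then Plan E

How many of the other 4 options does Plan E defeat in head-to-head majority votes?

2

Plan E against each rival (21 council members):
Plan E vs Plan F: Plan F wins 17–4.
Plan E vs Proposal Blue: Plan E is ranked higher on 3+1+3+1+2 = 10 ballots, Proposal Blue on 11. Proposal Blue wins 11–10.
Plan E vs Plan A: Plan E wins 12–9.
Plan E vs Option II: Plan E preferred on 2+3+2+1+3+1 = 12 ballots; Plan E wins 12–9.
Plan E beats Plan A, Option II; loses to Plan F, Proposal Blue — 2 pairwise wins.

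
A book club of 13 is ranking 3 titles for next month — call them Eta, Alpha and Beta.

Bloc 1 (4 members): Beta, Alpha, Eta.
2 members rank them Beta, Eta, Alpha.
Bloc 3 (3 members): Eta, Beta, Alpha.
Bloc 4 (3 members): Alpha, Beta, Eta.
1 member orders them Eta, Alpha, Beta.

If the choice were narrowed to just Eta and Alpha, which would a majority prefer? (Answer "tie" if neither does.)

Ballots ranking Eta above Alpha: 2 + 3 + 1 = 6.
Ballots ranking Alpha above Eta: 13 − 6 = 7.
Alpha wins the head-to-head 7–6.

Alpha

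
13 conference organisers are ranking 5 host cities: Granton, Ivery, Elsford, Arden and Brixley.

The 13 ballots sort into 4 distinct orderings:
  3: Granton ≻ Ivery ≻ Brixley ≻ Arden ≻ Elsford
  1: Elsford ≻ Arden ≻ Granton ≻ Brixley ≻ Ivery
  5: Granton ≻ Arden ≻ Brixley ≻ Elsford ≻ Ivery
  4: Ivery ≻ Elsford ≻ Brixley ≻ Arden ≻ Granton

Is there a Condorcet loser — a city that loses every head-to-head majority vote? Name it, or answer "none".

Elsford

Pairwise majorities:
Granton vs Ivery: Granton, 9–4.
Granton vs Elsford: 3+5 = 8 for Granton, 5 for Elsford — Granton by 8–5.
Granton–Arden: Granton 8–5.
Granton vs Brixley: 3+1+5 = 9 for Granton, 4 for Brixley — Granton by 9–4.
Ivery vs Elsford: 7 to 6, Ivery.
Ivery vs Arden: Ivery wins 7–6.
Ivery vs Brixley: Ivery wins 7–6.
Elsford vs Arden: Elsford preferred on 1+4 = 5 ballots; Arden wins 8–5.
Elsford vs Brixley: Brixley, 8–5.
Arden vs Brixley: Brixley wins 7–6.
Elsford loses to every other city — it is the Condorcet loser.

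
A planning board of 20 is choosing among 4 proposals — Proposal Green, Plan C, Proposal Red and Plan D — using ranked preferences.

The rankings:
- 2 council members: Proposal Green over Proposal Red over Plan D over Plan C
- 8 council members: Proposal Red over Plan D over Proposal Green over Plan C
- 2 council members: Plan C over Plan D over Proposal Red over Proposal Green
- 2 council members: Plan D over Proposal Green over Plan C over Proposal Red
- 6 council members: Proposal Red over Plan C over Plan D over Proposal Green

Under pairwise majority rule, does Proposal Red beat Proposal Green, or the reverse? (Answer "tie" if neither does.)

Proposal Red

Ballots ranking Proposal Red above Proposal Green: 8 + 2 + 6 = 16.
Ballots ranking Proposal Green above Proposal Red: 20 − 16 = 4.
Proposal Red wins the head-to-head 16–4.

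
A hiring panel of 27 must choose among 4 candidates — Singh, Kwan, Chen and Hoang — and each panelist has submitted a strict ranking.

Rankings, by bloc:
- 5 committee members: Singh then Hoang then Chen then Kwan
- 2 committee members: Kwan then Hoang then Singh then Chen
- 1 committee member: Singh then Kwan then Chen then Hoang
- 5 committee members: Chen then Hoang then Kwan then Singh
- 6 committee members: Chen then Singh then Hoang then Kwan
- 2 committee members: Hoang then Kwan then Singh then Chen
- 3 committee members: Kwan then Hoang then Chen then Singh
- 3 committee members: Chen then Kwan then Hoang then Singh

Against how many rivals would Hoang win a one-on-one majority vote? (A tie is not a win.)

2

Hoang against each rival (27 committee members):
Hoang–Singh: Hoang 15–12.
Hoang vs Kwan: Hoang preferred on 5+5+6+2 = 18 ballots; Hoang wins 18–9.
Hoang vs Chen: Hoang is ranked higher on 5+2+2+3 = 12 ballots, Chen on 15. Chen wins 15–12.
Hoang beats Singh, Kwan; loses to Chen — 2 pairwise wins.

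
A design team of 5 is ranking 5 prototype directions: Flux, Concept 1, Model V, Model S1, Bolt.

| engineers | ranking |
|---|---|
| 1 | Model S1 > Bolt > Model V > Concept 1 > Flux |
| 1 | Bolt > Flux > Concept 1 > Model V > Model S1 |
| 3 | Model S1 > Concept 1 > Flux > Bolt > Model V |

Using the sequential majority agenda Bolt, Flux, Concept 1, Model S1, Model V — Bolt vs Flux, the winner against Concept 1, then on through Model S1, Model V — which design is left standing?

Model S1

Round 1: Bolt vs Flux — 2–3, Flux advances.
Round 2: Flux vs Concept 1 — 1–4, Concept 1 advances.
Round 3: Concept 1 vs Model S1 — 1–4, Model S1 advances.
Round 4: Model S1 vs Model V — 4–1, Model S1 advances.
The agenda winner is Model S1.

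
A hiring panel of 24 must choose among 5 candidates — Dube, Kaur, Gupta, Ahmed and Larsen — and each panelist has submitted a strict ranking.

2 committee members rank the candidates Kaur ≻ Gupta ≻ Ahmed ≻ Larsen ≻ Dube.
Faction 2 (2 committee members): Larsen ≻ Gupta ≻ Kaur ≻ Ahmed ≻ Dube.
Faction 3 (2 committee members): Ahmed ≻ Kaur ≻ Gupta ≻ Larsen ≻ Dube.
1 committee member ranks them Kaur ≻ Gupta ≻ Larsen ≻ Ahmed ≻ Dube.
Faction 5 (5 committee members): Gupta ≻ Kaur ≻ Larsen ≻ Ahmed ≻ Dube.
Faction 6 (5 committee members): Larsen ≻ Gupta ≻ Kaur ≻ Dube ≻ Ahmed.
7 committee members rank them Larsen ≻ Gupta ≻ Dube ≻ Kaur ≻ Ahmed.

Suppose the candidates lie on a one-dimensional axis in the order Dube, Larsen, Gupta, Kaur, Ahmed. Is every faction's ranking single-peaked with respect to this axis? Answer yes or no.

Axis positions: Dube=1, Larsen=2, Gupta=3, Kaur=4, Ahmed=5.
Faction 1 (peak Kaur at position 4): ranking walks positions 4-3-5-2-1, expanding outward from the peak — single-peaked.
Faction 2 (peak Larsen at position 2): ranking walks positions 2-3-4-5-1, expanding outward from the peak — single-peaked.
Faction 3 (peak Ahmed at position 5): ranking walks positions 5-4-3-2-1, expanding outward from the peak — single-peaked.
Faction 4 (peak Kaur at position 4): ranking walks positions 4-3-2-5-1, expanding outward from the peak — single-peaked.
Faction 5 (peak Gupta at position 3): ranking walks positions 3-4-2-5-1, expanding outward from the peak — single-peaked.
Faction 6 (peak Larsen at position 2): ranking walks positions 2-3-4-1-5, expanding outward from the peak — single-peaked.
Faction 7 (peak Larsen at position 2): ranking walks positions 2-3-1-4-5, expanding outward from the peak — single-peaked.
Every ranking is single-peaked on this axis.

yes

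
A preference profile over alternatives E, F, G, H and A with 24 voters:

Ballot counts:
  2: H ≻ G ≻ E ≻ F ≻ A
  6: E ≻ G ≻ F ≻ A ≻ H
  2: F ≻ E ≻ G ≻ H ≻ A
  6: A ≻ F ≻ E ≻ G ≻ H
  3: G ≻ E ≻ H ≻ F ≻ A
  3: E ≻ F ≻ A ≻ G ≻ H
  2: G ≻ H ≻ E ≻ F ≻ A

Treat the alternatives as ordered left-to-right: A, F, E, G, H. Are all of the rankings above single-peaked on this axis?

yes

Axis positions: A=1, F=2, E=3, G=4, H=5.
Cluster 1 (peak H at position 5): ranking walks positions 5-4-3-2-1, expanding outward from the peak — single-peaked.
Cluster 2 (peak E at position 3): ranking walks positions 3-4-2-1-5, expanding outward from the peak — single-peaked.
Cluster 3 (peak F at position 2): ranking walks positions 2-3-4-5-1, expanding outward from the peak — single-peaked.
Cluster 4 (peak A at position 1): ranking walks positions 1-2-3-4-5, expanding outward from the peak — single-peaked.
Cluster 5 (peak G at position 4): ranking walks positions 4-3-5-2-1, expanding outward from the peak — single-peaked.
Cluster 6 (peak E at position 3): ranking walks positions 3-2-1-4-5, expanding outward from the peak — single-peaked.
Cluster 7 (peak G at position 4): ranking walks positions 4-5-3-2-1, expanding outward from the peak — single-peaked.
Every ranking is single-peaked on this axis.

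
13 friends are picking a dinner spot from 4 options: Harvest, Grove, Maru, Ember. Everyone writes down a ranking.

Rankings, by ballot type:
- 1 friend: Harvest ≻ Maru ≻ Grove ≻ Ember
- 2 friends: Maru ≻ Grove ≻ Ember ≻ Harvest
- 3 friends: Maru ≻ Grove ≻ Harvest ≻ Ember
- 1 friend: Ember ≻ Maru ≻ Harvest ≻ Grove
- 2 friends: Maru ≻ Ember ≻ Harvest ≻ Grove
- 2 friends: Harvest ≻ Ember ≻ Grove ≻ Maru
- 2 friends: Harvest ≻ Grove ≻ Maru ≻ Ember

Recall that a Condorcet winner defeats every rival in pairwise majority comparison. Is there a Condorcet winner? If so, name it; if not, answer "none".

Check each pair by majority over 13 ballots:
Harvest vs Grove: Harvest wins 8–5.
Harvest–Maru: Maru 8–5.
Harvest vs Ember: Harvest, 8–5.
Grove vs Maru: 4 to 9, Maru.
Grove–Ember: Grove 8–5.
Maru vs Ember: Maru is ranked higher on 1+2+3+2+2 = 10 ballots, Ember on 3. Maru wins 10–3.
Maru wins every pairwise contest, so Maru is the Condorcet winner.

Maru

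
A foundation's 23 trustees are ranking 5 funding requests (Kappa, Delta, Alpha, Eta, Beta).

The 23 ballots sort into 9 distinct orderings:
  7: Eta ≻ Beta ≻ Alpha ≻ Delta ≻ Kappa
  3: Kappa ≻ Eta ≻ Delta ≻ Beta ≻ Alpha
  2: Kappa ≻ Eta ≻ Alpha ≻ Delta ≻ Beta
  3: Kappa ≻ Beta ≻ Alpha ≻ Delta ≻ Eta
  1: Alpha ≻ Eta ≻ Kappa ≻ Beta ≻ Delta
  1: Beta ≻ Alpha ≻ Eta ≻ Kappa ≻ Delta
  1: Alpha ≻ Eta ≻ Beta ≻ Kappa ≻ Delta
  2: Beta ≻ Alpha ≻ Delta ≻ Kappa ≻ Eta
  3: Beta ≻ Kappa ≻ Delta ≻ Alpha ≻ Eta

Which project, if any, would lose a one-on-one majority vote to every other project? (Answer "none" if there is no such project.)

Delta

Pairwise majorities:
Kappa vs Delta: Kappa, 14–9.
Kappa–Alpha: Alpha 12–11.
Kappa vs Eta: 3+2+3+2+3 = 13 for Kappa, 10 for Eta — Kappa by 13–10.
Kappa vs Beta: Kappa preferred on 3+2+3+1 = 9 ballots; Beta wins 14–9.
Delta vs Alpha: Delta preferred on 3+3 = 6 ballots; Alpha wins 17–6.
Delta vs Eta: Delta preferred on 3+2+3 = 8 ballots; Eta wins 15–8.
Delta vs Beta: 5 to 18, Beta.
Alpha vs Eta: Eta wins 12–11.
Alpha vs Beta: Alpha is ranked higher on 2+1+1 = 4 ballots, Beta on 19. Beta wins 19–4.
Eta vs Beta: Eta is ranked higher on 7+3+2+1+1 = 14 ballots, Beta on 9. Eta wins 14–9.
Delta loses to every other project — it is the Condorcet loser.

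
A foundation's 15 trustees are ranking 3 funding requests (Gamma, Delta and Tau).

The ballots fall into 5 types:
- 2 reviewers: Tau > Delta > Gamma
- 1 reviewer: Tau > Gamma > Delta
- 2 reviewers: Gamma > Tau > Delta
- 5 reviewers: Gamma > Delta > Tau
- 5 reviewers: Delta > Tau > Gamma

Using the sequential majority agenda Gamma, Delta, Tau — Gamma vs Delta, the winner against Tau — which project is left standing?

Tau

Round 1: Gamma vs Delta — 8–7, Gamma advances.
Round 2: Gamma vs Tau — 7–8, Tau advances.
The agenda winner is Tau.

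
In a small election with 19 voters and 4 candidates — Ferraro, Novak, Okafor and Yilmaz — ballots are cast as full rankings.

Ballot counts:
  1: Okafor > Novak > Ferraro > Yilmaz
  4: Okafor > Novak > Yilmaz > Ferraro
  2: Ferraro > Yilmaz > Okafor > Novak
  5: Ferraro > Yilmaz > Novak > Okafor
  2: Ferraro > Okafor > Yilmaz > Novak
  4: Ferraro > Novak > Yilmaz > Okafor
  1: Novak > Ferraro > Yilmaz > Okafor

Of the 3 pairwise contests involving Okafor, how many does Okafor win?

Okafor against each rival (19 voters):
Okafor–Ferraro: Ferraro 14–5.
Okafor vs Novak: Novak, 10–9.
Okafor vs Yilmaz: 7 to 12, Yilmaz.
Okafor beats no one; loses to Ferraro, Novak, Yilmaz — 0 pairwise wins.

0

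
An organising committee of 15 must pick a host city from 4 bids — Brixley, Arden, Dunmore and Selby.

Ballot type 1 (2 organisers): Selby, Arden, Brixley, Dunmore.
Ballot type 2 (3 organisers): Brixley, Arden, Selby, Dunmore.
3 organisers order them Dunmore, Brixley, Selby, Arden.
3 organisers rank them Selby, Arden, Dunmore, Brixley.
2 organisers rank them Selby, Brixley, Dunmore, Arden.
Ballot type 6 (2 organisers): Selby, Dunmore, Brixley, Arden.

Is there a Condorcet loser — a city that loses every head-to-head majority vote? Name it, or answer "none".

Pairwise majorities:
Brixley–Arden: Brixley 10–5.
Brixley vs Dunmore: Brixley preferred on 2+3+2 = 7 ballots; Dunmore wins 8–7.
Brixley vs Selby: Brixley preferred on 3+3 = 6 ballots; Selby wins 9–6.
Arden vs Dunmore: Arden, 8–7.
Arden vs Selby: 3 to 12, Selby.
Dunmore vs Selby: Selby wins 12–3.
No city is winless: Brixley beats Arden; Arden beats Dunmore; Dunmore beats Brixley; Selby beats Brixley. There is no Condorcet loser.

none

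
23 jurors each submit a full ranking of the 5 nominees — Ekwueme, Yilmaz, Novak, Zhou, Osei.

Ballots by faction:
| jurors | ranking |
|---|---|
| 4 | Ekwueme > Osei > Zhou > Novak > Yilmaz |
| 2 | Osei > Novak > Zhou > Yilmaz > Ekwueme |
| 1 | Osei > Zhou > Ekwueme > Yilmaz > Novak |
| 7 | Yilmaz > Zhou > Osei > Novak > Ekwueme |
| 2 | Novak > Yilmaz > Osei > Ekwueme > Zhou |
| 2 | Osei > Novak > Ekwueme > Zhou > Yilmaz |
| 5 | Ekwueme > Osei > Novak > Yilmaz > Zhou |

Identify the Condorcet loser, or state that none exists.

Head-to-head results (23 jurors):
Ekwueme vs Yilmaz: Ekwueme wins 12–11.
Ekwueme–Novak: Novak 13–10.
Ekwueme–Zhou: Ekwueme 13–10.
Ekwueme–Osei: Osei 14–9.
Yilmaz vs Novak: Yilmaz is ranked higher on 1+7 = 8 ballots, Novak on 15. Novak wins 15–8.
Yilmaz vs Zhou: 7+2+5 = 14 for Yilmaz, 9 for Zhou — Yilmaz by 14–9.
Yilmaz vs Osei: Osei, 14–9.
Novak vs Zhou: Zhou wins 12–11.
Novak vs Osei: Osei, 21–2.
Zhou vs Osei: Osei wins 16–7.
No nominee is winless: Ekwueme beats Yilmaz; Yilmaz beats Zhou; Novak beats Ekwueme; Zhou beats Novak; Osei beats Ekwueme. There is no Condorcet loser.

none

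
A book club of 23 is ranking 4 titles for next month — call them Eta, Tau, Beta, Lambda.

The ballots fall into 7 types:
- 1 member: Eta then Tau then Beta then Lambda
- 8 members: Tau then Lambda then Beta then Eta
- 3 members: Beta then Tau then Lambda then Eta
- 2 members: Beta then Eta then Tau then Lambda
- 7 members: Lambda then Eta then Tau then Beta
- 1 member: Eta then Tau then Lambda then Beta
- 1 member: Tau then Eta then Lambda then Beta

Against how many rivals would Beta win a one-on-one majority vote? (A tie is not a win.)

Beta against each rival (23 members):
Beta vs Eta: 13 to 10, Beta.
Beta vs Tau: Beta is ranked higher on 3+2 = 5 ballots, Tau on 18. Tau wins 18–5.
Beta–Lambda: Lambda 17–6.
Beta beats Eta; loses to Tau, Lambda — 1 pairwise win.

1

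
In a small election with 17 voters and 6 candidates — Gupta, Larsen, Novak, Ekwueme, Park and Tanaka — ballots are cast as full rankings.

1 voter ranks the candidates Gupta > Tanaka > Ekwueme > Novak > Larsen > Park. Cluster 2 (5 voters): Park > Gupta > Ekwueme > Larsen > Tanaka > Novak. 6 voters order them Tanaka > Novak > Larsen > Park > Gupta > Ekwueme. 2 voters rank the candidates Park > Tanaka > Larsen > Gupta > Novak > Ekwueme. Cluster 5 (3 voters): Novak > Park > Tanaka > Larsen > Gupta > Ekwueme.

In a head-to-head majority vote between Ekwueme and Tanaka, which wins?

Ballots ranking Ekwueme above Tanaka: 5.
Ballots ranking Tanaka above Ekwueme: 17 − 5 = 12.
Tanaka wins the head-to-head 12–5.

Tanaka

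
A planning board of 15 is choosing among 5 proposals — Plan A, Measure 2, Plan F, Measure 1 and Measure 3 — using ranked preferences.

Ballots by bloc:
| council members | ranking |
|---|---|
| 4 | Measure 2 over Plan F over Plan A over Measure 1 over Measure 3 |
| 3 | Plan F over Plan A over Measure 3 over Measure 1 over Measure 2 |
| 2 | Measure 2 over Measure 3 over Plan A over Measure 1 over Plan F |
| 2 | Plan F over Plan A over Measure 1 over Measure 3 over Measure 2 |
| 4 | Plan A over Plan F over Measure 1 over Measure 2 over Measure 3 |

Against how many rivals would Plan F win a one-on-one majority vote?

4

Plan F against each rival (15 council members):
Plan F vs Plan A: Plan F is ranked higher on 4+3+2 = 9 ballots, Plan A on 6. Plan F wins 9–6.
Plan F vs Measure 2: Plan F preferred on 3+2+4 = 9 ballots; Plan F wins 9–6.
Plan F vs Measure 1: Plan F is ranked higher on 4+3+2+4 = 13 ballots, Measure 1 on 2. Plan F wins 13–2.
Plan F vs Measure 3: Plan F wins 13–2.
Plan F beats Plan A, Measure 2, Measure 1, Measure 3 — 4 pairwise wins.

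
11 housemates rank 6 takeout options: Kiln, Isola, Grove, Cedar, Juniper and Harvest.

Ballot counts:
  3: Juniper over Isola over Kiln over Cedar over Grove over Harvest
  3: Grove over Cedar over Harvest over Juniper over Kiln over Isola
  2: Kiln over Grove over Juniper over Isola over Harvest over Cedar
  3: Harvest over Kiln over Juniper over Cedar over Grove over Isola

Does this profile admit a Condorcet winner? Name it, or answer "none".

none

Pairwise majorities:
Kiln vs Isola: Kiln is ranked higher on 3+2+3 = 8 ballots, Isola on 3. Kiln wins 8–3.
Kiln vs Grove: Kiln, 8–3.
Kiln vs Cedar: 3+2+3 = 8 for Kiln, 3 for Cedar — Kiln by 8–3.
Kiln–Juniper: Juniper 6–5.
Kiln vs Harvest: Harvest, 6–5.
Isola vs Grove: Grove wins 8–3.
Isola vs Cedar: Isola is ranked higher on 3+2 = 5 ballots, Cedar on 6. Cedar wins 6–5.
Isola–Juniper: Juniper 11–0.
Isola vs Harvest: Harvest wins 6–5.
Grove vs Cedar: 5 to 6, Cedar.
Grove vs Juniper: Grove preferred on 3+2 = 5 ballots; Juniper wins 6–5.
Grove–Harvest: Grove 8–3.
Cedar vs Juniper: Cedar preferred on 3 ballots; Juniper wins 8–3.
Cedar vs Harvest: Cedar, 6–5.
Juniper–Harvest: Harvest 6–5.
Every restaurant loses at least once (Kiln loses to Juniper; Isola loses to Kiln; Grove loses to Kiln; Cedar loses to Kiln; Juniper loses to Harvest; Harvest loses to Grove). The majority relation contains the cycle Kiln > Grove > Harvest > Kiln, so there is no Condorcet winner.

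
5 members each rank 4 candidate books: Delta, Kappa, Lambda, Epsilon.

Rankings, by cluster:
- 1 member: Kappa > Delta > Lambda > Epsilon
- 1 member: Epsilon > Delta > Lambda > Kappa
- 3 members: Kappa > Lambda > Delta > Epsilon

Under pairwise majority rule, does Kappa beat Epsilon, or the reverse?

Ballots ranking Kappa above Epsilon: 1 + 3 = 4.
Ballots ranking Epsilon above Kappa: 5 − 4 = 1.
Kappa wins the head-to-head 4–1.

Kappa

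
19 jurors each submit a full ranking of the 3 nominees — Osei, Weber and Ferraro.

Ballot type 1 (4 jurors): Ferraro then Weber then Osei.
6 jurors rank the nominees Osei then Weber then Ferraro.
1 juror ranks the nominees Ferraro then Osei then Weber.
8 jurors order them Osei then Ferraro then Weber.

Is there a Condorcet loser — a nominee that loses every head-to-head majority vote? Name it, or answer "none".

Head-to-head results (19 jurors):
Osei vs Weber: 15 to 4, Osei.
Osei vs Ferraro: 14 to 5, Osei.
Weber vs Ferraro: 6 to 13, Ferraro.
Weber is beaten in every head-to-head and is the Condorcet loser.

Weber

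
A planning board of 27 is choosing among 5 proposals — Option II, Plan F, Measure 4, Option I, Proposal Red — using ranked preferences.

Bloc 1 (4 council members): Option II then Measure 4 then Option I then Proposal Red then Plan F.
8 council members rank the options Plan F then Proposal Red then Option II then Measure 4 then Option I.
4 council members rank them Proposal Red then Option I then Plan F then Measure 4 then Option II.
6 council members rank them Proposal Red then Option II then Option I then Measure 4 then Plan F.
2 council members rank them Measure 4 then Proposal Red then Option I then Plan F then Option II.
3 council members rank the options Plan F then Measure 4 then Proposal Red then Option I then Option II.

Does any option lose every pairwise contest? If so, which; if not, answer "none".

Pairwise majorities:
Option II vs Plan F: Option II preferred on 4+6 = 10 ballots; Plan F wins 17–10.
Option II vs Measure 4: Option II wins 18–9.
Option II vs Option I: Option II, 18–9.
Option II–Proposal Red: Proposal Red 23–4.
Plan F vs Measure 4: Plan F, 15–12.
Plan F vs Option I: Option I, 16–11.
Plan F vs Proposal Red: Plan F is ranked higher on 8+3 = 11 ballots, Proposal Red on 16. Proposal Red wins 16–11.
Measure 4 vs Option I: Measure 4 wins 17–10.
Measure 4 vs Proposal Red: Measure 4 preferred on 4+2+3 = 9 ballots; Proposal Red wins 18–9.
Option I vs Proposal Red: Proposal Red wins 23–4.
No option is winless: Option II beats Measure 4; Plan F beats Option II; Measure 4 beats Option I; Option I beats Plan F; Proposal Red beats Option II. There is no Condorcet loser.

none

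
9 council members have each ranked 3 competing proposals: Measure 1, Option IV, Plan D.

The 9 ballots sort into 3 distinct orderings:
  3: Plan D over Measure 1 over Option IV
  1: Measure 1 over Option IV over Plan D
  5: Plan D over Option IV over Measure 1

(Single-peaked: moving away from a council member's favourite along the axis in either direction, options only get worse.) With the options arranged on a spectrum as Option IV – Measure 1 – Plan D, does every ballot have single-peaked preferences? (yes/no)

no

Axis positions: Option IV=1, Measure 1=2, Plan D=3.
Faction 1 (peak Plan D at position 3): ranking walks positions 3-2-1, expanding outward from the peak — single-peaked.
Faction 2 (peak Measure 1 at position 2): ranking walks positions 2-1-3, expanding outward from the peak — single-peaked.
Faction 3: ranking walks positions 3-1-2; Option IV is ranked above Measure 1 even though Measure 1 lies between Option IV and the peak Plan D on the axis — preferences dip and rise again. Not single-peaked.
Faction 3 violates single-peakedness, so the profile is not single-peaked on this axis.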